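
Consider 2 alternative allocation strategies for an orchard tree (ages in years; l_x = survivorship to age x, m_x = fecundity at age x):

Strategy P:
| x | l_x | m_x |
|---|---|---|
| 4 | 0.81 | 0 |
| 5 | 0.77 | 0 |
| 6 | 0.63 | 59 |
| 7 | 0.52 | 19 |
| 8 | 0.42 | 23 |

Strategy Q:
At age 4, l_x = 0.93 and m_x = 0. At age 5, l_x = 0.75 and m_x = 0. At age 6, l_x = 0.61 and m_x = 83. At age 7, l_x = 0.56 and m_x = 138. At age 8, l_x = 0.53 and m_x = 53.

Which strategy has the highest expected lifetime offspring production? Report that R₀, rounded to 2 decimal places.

Strategy P: R₀ = 0.81×0 + 0.77×0 + 0.63×59 + 0.52×19 + 0.42×23 = 56.7100
Strategy Q: R₀ = 0.93×0 + 0.75×0 + 0.61×83 + 0.56×138 + 0.53×53 = 156.0000
Highest R₀: strategy Q with 156.0000.

156.00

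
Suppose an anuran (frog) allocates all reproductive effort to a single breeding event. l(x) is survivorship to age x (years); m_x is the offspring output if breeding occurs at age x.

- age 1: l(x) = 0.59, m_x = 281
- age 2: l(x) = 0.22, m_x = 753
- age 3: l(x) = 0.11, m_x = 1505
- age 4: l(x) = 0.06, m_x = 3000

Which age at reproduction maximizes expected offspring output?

Expected offspring if breeding at age x = l(x) × m_x:
  age 1: 0.59 × 281 = 165.790
  age 2: 0.22 × 753 = 165.660
  age 3: 0.11 × 1505 = 165.550
  age 4: 0.06 × 3000 = 180.000
Maximum at age 4 (180.000).

4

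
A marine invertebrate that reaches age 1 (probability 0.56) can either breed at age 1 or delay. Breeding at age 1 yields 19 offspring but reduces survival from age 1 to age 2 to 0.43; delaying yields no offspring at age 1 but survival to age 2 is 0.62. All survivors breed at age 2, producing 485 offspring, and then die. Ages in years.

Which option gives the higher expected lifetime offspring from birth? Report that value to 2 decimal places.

168.39

breed at age 1: R₀ = 0.56 × (19 + 0.43 × 485) = 0.56 × 227.5500 = 127.4280
delay to age 2: R₀ = 0.56 × (0.62 × 485) = 0.56 × 300.7000 = 168.3920
Higher: delay to age 2 (168.3920).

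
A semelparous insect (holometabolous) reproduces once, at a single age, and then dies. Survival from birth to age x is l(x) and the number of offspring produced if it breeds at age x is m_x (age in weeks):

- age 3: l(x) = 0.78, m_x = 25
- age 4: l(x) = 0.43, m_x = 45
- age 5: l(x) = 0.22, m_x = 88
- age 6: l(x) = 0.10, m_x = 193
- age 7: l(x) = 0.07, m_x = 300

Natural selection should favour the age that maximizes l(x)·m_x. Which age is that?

Expected offspring if breeding at age x = l(x) × m_x:
  age 3: 0.78 × 25 = 19.500
  age 4: 0.43 × 45 = 19.350
  age 5: 0.22 × 88 = 19.360
  age 6: 0.10 × 193 = 19.300
  age 7: 0.07 × 300 = 21.000
Maximum at age 7 (21.000).

7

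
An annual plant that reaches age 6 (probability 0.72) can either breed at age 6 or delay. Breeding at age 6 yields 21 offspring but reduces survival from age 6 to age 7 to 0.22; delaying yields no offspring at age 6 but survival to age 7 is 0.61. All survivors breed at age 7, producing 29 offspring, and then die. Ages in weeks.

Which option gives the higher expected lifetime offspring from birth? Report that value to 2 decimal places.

19.71

breed at age 6: R₀ = 0.72 × (21 + 0.22 × 29) = 0.72 × 27.3800 = 19.7136
delay to age 7: R₀ = 0.72 × (0.61 × 29) = 0.72 × 17.6900 = 12.7368
Higher: breed at age 6 (19.7136).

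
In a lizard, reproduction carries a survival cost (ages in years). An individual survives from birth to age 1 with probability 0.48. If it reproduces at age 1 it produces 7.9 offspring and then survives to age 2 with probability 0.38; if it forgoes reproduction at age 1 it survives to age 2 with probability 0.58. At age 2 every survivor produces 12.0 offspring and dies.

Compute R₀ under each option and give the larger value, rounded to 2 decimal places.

5.98

breed at age 1: R₀ = 0.48 × (7.9 + 0.38 × 12.0) = 0.48 × 12.4600 = 5.9808
delay to age 2: R₀ = 0.48 × (0.58 × 12.0) = 0.48 × 6.9600 = 3.3408
Higher: breed at age 1 (5.9808).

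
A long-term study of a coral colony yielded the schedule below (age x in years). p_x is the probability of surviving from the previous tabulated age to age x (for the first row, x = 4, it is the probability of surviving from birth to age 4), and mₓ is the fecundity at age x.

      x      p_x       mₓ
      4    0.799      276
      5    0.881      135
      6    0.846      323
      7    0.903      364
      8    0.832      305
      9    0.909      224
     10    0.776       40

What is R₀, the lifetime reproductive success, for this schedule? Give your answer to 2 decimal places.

Survivorship from birth: l_x = p_4·p_5·…·p_x.
  l_4 = 0.79900
  l_5 = 0.70392
  l_6 = 0.59552
  l_7 = 0.53775
  l_8 = 0.44741
  l_9 = 0.40669
  l_10 = 0.31559
R₀ = Σ l_x mₓ:
  age 4: 0.79900 × 276 = 220.5240
  age 5: 0.70392 × 135 = 95.0292
  age 6: 0.59552 × 323 = 192.3530
  age 7: 0.53775 × 364 = 195.7410
  age 8: 0.44741 × 305 = 136.4600
  age 9: 0.40669 × 224 = 91.0986
  age 10: 0.31559 × 40 = 12.6236
R₀ = 220.5240 + 95.0292 + 192.3530 + 195.7410 + 136.4600 + 91.0986 + 12.6236 = 943.8294

943.83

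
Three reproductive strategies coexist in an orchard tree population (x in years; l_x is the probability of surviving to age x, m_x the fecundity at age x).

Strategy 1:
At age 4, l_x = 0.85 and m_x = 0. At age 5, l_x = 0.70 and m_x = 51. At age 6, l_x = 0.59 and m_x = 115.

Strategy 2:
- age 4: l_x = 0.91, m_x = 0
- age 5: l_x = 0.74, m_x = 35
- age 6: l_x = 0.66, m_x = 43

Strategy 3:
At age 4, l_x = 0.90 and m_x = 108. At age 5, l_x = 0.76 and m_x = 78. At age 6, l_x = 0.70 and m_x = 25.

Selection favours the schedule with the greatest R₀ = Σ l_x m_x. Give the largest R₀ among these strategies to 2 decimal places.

Strategy 1: R₀ = 0.85×0 + 0.70×51 + 0.59×115 = 103.5500
Strategy 2: R₀ = 0.91×0 + 0.74×35 + 0.66×43 = 54.2800
Strategy 3: R₀ = 0.90×108 + 0.76×78 + 0.70×25 = 173.9800
Highest R₀: strategy 3 with 173.9800.

173.98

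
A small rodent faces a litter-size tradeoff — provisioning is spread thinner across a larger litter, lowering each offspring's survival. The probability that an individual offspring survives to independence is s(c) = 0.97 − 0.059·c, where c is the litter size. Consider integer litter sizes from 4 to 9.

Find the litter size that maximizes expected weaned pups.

Expected weaned pups = c × s(c):
  c=4: 4 × 0.734 = 2.936
  c=5: 5 × 0.675 = 3.375
  c=6: 6 × 0.616 = 3.696
  c=7: 7 × 0.557 = 3.899
  c=8: 8 × 0.498 = 3.984
  c=9: 9 × 0.439 = 3.951
Maximum at c = 8 (3.984 weaned pups).

8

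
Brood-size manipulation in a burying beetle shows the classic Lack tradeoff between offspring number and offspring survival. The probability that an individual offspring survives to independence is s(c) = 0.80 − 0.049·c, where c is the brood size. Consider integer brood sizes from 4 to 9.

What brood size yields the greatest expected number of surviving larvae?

Expected surviving larvae = c × s(c):
  c=4: 4 × 0.604 = 2.416
  c=5: 5 × 0.555 = 2.775
  c=6: 6 × 0.506 = 3.036
  c=7: 7 × 0.457 = 3.199
  c=8: 8 × 0.408 = 3.264
  c=9: 9 × 0.359 = 3.231
Maximum at c = 8 (3.264 surviving larvae).

8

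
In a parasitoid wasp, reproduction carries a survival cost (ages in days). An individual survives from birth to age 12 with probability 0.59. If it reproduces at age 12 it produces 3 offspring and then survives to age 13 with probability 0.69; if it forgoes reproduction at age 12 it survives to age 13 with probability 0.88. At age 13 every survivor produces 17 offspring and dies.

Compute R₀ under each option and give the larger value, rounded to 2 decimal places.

8.83

breed at age 12: R₀ = 0.59 × (3 + 0.69 × 17) = 0.59 × 14.7300 = 8.6907
delay to age 13: R₀ = 0.59 × (0.88 × 17) = 0.59 × 14.9600 = 8.8264
Higher: delay to age 13 (8.8264).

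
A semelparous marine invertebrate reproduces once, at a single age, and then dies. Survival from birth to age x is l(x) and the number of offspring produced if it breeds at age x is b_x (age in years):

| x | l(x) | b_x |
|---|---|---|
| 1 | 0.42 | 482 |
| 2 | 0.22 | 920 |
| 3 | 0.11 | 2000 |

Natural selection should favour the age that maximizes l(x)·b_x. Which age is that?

3

Expected offspring if breeding at age x = l(x) × b_x:
  age 1: 0.42 × 482 = 202.440
  age 2: 0.22 × 920 = 202.400
  age 3: 0.11 × 2000 = 220.000
Maximum at age 3 (220.000).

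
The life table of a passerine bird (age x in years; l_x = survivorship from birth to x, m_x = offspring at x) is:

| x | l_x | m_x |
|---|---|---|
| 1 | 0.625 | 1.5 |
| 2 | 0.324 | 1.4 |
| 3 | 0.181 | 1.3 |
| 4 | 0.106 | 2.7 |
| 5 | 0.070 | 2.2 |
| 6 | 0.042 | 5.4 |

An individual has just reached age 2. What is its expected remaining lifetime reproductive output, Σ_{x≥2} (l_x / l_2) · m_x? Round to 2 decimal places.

4.18

l_2 = 0.324. Conditional survival from age 2 to x is l_x / l_2.
  x=2: (0.324/0.324) × 1.4 = 1.4000
  x=3: (0.181/0.324) × 1.3 = 0.7262
  x=4: (0.106/0.324) × 2.7 = 0.8833
  x=5: (0.070/0.324) × 2.2 = 0.4753
  x=6: (0.042/0.324) × 5.4 = 0.7000
Sum = 1.4000 + 0.7262 + 0.8833 + 0.4753 + 0.7000 = 4.1849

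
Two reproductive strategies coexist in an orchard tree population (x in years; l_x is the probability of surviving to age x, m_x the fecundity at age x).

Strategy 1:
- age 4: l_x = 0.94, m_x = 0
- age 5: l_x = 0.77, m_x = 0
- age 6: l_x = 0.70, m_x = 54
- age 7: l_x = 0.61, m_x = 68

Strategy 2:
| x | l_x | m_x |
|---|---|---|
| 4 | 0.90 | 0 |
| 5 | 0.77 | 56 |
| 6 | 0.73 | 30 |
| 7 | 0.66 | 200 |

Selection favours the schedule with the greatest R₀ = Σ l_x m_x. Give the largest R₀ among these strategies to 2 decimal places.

Strategy 1: R₀ = 0.94×0 + 0.77×0 + 0.70×54 + 0.61×68 = 79.2800
Strategy 2: R₀ = 0.90×0 + 0.77×56 + 0.73×30 + 0.66×200 = 197.0200
Highest R₀: strategy 2 with 197.0200.

197.02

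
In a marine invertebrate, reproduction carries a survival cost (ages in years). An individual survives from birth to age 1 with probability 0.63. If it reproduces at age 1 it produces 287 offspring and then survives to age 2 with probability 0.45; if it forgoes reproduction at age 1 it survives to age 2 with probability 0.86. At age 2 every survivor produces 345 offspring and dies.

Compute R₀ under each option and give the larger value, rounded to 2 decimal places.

breed at age 1: R₀ = 0.63 × (287 + 0.45 × 345) = 0.63 × 442.2500 = 278.6175
delay to age 2: R₀ = 0.63 × (0.86 × 345) = 0.63 × 296.7000 = 186.9210
Higher: breed at age 1 (278.6175).

278.62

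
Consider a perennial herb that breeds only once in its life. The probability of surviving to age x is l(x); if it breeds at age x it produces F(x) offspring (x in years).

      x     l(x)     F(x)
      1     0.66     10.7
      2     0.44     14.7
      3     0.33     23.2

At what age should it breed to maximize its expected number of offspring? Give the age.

Expected offspring if breeding at age x = l(x) × F(x):
  age 1: 0.66 × 10.7 = 7.062
  age 2: 0.44 × 14.7 = 6.468
  age 3: 0.33 × 23.2 = 7.656
Maximum at age 3 (7.656).

3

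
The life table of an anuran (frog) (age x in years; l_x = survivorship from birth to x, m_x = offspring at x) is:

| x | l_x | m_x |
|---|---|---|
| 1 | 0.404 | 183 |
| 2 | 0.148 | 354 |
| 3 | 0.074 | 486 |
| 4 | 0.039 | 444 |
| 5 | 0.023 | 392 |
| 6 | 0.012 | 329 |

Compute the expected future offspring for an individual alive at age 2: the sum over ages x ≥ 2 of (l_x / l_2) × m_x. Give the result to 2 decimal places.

801.59

l_2 = 0.148. Conditional survival from age 2 to x is l_x / l_2.
  x=2: (0.148/0.148) × 354 = 354.0000
  x=3: (0.074/0.148) × 486 = 243.0000
  x=4: (0.039/0.148) × 444 = 117.0000
  x=5: (0.023/0.148) × 392 = 60.9189
  x=6: (0.012/0.148) × 329 = 26.6757
Sum = 354.0000 + 243.0000 + 117.0000 + 60.9189 + 26.6757 = 801.5946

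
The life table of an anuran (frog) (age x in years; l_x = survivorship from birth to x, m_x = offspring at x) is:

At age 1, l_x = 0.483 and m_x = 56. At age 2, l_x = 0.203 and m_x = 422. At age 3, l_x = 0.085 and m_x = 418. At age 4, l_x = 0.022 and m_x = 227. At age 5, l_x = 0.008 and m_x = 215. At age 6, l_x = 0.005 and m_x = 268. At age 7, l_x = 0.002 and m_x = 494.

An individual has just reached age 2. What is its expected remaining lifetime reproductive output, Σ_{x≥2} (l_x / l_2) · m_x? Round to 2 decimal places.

l_2 = 0.203. Conditional survival from age 2 to x is l_x / l_2.
  x=2: (0.203/0.203) × 422 = 422.0000
  x=3: (0.085/0.203) × 418 = 175.0246
  x=4: (0.022/0.203) × 227 = 24.6010
  x=5: (0.008/0.203) × 215 = 8.4729
  x=6: (0.005/0.203) × 268 = 6.6010
  x=7: (0.002/0.203) × 494 = 4.8670
Sum = 422.0000 + 175.0246 + 24.6010 + 8.4729 + 6.6010 + 4.8670 = 641.5665

641.57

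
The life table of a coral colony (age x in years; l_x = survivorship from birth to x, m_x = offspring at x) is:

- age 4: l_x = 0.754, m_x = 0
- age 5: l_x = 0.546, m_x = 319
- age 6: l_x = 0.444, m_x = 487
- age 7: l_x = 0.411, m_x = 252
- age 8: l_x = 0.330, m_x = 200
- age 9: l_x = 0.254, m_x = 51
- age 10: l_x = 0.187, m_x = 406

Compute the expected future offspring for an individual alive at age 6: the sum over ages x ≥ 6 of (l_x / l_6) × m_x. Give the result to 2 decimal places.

1069.09

l_6 = 0.444. Conditional survival from age 6 to x is l_x / l_6.
  x=6: (0.444/0.444) × 487 = 487.0000
  x=7: (0.411/0.444) × 252 = 233.2703
  x=8: (0.330/0.444) × 200 = 148.6486
  x=9: (0.254/0.444) × 51 = 29.1757
  x=10: (0.187/0.444) × 406 = 170.9955
Sum = 487.0000 + 233.2703 + 148.6486 + 29.1757 + 170.9955 = 1069.0901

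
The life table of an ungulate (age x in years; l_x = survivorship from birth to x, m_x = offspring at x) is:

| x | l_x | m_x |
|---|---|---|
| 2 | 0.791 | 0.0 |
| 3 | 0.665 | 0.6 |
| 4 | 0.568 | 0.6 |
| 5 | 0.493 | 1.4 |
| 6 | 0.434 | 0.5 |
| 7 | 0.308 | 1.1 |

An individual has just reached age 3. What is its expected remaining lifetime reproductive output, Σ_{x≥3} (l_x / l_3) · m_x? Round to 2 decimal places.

l_3 = 0.665. Conditional survival from age 3 to x is l_x / l_3.
  x=3: (0.665/0.665) × 0.6 = 0.6000
  x=4: (0.568/0.665) × 0.6 = 0.5125
  x=5: (0.493/0.665) × 1.4 = 1.0379
  x=6: (0.434/0.665) × 0.5 = 0.3263
  x=7: (0.308/0.665) × 1.1 = 0.5095
Sum = 0.6000 + 0.5125 + 1.0379 + 0.3263 + 0.5095 = 2.9862

2.99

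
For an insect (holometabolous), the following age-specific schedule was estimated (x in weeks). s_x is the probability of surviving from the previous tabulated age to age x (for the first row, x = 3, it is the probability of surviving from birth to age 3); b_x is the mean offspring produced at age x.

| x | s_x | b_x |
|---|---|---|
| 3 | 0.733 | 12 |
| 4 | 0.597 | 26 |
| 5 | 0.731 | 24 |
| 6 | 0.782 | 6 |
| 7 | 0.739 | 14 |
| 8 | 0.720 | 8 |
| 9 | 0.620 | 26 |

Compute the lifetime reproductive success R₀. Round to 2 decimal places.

Survivorship from birth: l_x = s_3·s_4·…·s_x.
  l_3 = 0.73300
  l_4 = 0.43760
  l_5 = 0.31989
  l_6 = 0.25015
  l_7 = 0.18486
  l_8 = 0.13310
  l_9 = 0.08252
R₀ = Σ l_x b_x:
  age 3: 0.73300 × 12 = 8.7960
  age 4: 0.43760 × 26 = 11.3776
  age 5: 0.31989 × 24 = 7.6774
  age 6: 0.25015 × 6 = 1.5009
  age 7: 0.18486 × 14 = 2.5880
  age 8: 0.13310 × 8 = 1.0648
  age 9: 0.08252 × 26 = 2.1455
R₀ = 8.7960 + 11.3776 + 7.6774 + 1.5009 + 2.5880 + 1.0648 + 2.1455 = 35.1502

35.15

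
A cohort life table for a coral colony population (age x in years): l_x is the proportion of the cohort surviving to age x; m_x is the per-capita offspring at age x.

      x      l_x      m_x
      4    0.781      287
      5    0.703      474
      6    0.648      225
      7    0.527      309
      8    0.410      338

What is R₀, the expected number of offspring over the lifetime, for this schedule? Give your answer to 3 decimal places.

1004.592

R₀ = Σ l_x m_x:
  age 4: 0.781 × 287 = 224.1470
  age 5: 0.703 × 474 = 333.2220
  age 6: 0.648 × 225 = 145.8000
  age 7: 0.527 × 309 = 162.8430
  age 8: 0.410 × 338 = 138.5800
R₀ = 224.1470 + 333.2220 + 145.8000 + 162.8430 + 138.5800 = 1004.5920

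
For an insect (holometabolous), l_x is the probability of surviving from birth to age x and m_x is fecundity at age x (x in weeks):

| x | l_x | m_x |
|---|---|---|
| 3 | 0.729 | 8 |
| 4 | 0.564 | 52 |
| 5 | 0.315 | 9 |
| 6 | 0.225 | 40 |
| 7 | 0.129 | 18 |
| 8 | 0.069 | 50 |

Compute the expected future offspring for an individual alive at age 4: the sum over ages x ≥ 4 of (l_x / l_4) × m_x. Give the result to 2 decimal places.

l_4 = 0.564. Conditional survival from age 4 to x is l_x / l_4.
  x=4: (0.564/0.564) × 52 = 52.0000
  x=5: (0.315/0.564) × 9 = 5.0266
  x=6: (0.225/0.564) × 40 = 15.9574
  x=7: (0.129/0.564) × 18 = 4.1170
  x=8: (0.069/0.564) × 50 = 6.1170
Sum = 52.0000 + 5.0266 + 15.9574 + 4.1170 + 6.1170 = 83.2181

83.22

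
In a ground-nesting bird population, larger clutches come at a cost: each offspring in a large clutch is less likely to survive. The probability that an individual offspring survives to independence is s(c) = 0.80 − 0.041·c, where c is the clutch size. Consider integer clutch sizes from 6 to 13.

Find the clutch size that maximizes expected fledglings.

Expected fledglings = c × s(c):
  c=6: 6 × 0.554 = 3.324
  c=7: 7 × 0.513 = 3.591
  c=8: 8 × 0.472 = 3.776
  c=9: 9 × 0.431 = 3.879
  c=10: 10 × 0.390 = 3.900
  c=11: 11 × 0.349 = 3.839
  c=12: 12 × 0.308 = 3.696
  c=13: 13 × 0.267 = 3.471
Maximum at c = 10 (3.900 fledglings).

10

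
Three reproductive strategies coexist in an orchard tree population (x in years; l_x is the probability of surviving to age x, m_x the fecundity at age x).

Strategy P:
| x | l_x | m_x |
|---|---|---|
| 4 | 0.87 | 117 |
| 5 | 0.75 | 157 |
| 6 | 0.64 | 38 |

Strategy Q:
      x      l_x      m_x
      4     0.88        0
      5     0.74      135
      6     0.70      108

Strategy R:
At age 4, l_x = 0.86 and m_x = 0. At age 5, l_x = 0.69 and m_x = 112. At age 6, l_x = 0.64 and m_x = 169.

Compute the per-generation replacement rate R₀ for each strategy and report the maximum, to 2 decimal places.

Strategy P: R₀ = 0.87×117 + 0.75×157 + 0.64×38 = 243.8600
Strategy Q: R₀ = 0.88×0 + 0.74×135 + 0.70×108 = 175.5000
Strategy R: R₀ = 0.86×0 + 0.69×112 + 0.64×169 = 185.4400
Highest R₀: strategy P with 243.8600.

243.86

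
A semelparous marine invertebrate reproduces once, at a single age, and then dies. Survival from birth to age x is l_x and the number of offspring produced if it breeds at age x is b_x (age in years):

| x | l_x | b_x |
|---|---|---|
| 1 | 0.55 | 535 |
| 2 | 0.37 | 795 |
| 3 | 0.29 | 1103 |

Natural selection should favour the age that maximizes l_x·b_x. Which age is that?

Expected offspring if breeding at age x = l_x × b_x:
  age 1: 0.55 × 535 = 294.250
  age 2: 0.37 × 795 = 294.150
  age 3: 0.29 × 1103 = 319.870
Maximum at age 3 (319.870).

3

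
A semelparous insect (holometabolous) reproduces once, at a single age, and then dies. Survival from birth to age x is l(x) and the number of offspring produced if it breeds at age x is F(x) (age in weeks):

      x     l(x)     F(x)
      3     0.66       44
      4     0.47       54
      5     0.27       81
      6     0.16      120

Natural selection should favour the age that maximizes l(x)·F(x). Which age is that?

3

Expected offspring if breeding at age x = l(x) × F(x):
  age 3: 0.66 × 44 = 29.040
  age 4: 0.47 × 54 = 25.380
  age 5: 0.27 × 81 = 21.870
  age 6: 0.16 × 120 = 19.200
Maximum at age 3 (29.040).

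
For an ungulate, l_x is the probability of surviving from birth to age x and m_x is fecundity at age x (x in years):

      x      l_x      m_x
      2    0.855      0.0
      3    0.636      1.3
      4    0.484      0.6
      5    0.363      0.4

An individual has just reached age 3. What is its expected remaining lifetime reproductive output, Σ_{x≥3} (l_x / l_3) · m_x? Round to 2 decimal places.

l_3 = 0.636. Conditional survival from age 3 to x is l_x / l_3.
  x=3: (0.636/0.636) × 1.3 = 1.3000
  x=4: (0.484/0.636) × 0.6 = 0.4566
  x=5: (0.363/0.636) × 0.4 = 0.2283
Sum = 1.3000 + 0.4566 + 0.2283 = 1.9849

1.98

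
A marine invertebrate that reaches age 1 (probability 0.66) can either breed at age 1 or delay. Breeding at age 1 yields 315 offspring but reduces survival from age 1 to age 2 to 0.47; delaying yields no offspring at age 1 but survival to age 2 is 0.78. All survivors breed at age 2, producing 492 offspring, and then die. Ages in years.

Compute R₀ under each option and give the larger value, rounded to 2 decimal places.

breed at age 1: R₀ = 0.66 × (315 + 0.47 × 492) = 0.66 × 546.2400 = 360.5184
delay to age 2: R₀ = 0.66 × (0.78 × 492) = 0.66 × 383.7600 = 253.2816
Higher: breed at age 1 (360.5184).

360.52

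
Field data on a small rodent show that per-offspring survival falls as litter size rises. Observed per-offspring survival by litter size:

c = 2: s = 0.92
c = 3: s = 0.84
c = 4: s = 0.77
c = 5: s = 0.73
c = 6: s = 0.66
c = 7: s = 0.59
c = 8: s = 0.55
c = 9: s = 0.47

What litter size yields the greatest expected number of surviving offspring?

8

Expected surviving offspring = c × s(c):
  c=2: 2 × 0.92 = 1.840
  c=3: 3 × 0.84 = 2.520
  c=4: 4 × 0.77 = 3.080
  c=5: 5 × 0.73 = 3.650
  c=6: 6 × 0.66 = 3.960
  c=7: 7 × 0.59 = 4.130
  c=8: 8 × 0.55 = 4.400
  c=9: 9 × 0.47 = 4.230
Maximum at c = 8 (4.400 surviving offspring).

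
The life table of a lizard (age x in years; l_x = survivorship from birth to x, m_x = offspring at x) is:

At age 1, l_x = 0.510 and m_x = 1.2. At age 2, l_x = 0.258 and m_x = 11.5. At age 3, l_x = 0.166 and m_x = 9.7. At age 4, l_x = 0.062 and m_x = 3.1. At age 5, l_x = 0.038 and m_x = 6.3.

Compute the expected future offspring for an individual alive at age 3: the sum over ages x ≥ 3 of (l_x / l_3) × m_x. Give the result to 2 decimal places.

l_3 = 0.166. Conditional survival from age 3 to x is l_x / l_3.
  x=3: (0.166/0.166) × 9.7 = 9.7000
  x=4: (0.062/0.166) × 3.1 = 1.1578
  x=5: (0.038/0.166) × 6.3 = 1.4422
Sum = 9.7000 + 1.1578 + 1.4422 = 12.3000

12.30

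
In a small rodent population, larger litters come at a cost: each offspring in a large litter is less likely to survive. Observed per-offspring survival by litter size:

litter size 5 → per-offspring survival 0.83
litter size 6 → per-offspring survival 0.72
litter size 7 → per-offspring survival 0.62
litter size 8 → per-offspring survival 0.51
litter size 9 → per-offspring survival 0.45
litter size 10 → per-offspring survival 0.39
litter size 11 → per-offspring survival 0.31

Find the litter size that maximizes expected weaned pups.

7

Expected weaned pups = c × s(c):
  c=5: 5 × 0.83 = 4.150
  c=6: 6 × 0.72 = 4.320
  c=7: 7 × 0.62 = 4.340
  c=8: 8 × 0.51 = 4.080
  c=9: 9 × 0.45 = 4.050
  c=10: 10 × 0.39 = 3.900
  c=11: 11 × 0.31 = 3.410
Maximum at c = 7 (4.340 weaned pups).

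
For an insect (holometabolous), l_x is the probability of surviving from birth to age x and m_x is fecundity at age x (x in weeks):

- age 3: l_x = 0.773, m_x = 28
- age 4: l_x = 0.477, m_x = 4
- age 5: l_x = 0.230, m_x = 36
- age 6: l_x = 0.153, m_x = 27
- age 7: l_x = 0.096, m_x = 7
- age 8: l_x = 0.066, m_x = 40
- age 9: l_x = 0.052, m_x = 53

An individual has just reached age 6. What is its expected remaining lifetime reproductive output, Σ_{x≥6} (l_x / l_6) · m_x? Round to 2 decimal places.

66.66

l_6 = 0.153. Conditional survival from age 6 to x is l_x / l_6.
  x=6: (0.153/0.153) × 27 = 27.0000
  x=7: (0.096/0.153) × 7 = 4.3922
  x=8: (0.066/0.153) × 40 = 17.2549
  x=9: (0.052/0.153) × 53 = 18.0131
Sum = 27.0000 + 4.3922 + 17.2549 + 18.0131 = 66.6601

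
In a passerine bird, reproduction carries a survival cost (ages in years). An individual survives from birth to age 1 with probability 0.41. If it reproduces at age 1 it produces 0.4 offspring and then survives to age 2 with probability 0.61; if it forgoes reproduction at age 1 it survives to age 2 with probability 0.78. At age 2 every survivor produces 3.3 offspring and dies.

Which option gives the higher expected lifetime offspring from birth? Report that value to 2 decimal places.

1.06

breed at age 1: R₀ = 0.41 × (0.4 + 0.61 × 3.3) = 0.41 × 2.4130 = 0.9893
delay to age 2: R₀ = 0.41 × (0.78 × 3.3) = 0.41 × 2.5740 = 1.0553
Higher: delay to age 2 (1.0553).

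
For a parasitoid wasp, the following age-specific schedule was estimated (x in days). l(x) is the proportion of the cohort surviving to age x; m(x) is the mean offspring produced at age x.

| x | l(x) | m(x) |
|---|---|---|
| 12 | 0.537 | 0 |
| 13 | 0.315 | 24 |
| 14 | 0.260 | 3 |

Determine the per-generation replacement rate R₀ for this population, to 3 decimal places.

8.340

R₀ = Σ l(x) m(x):
  age 12: 0.537 × 0 = 0.0000
  age 13: 0.315 × 24 = 7.5600
  age 14: 0.260 × 3 = 0.7800
R₀ = 0.0000 + 7.5600 + 0.7800 = 8.3400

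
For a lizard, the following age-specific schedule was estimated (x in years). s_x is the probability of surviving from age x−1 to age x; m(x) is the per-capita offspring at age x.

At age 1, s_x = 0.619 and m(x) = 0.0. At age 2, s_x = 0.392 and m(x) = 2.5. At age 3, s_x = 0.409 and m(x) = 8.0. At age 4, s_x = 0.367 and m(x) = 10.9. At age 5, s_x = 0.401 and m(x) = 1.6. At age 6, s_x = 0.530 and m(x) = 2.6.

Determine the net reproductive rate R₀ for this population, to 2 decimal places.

Survivorship from birth: l_x = s_1·s_2·…·s_x.
  l_1 = 0.61900
  l_2 = 0.24265
  l_3 = 0.09924
  l_4 = 0.03642
  l_5 = 0.01461
  l_6 = 0.00774
R₀ = Σ l_x m(x):
  age 1: 0.61900 × 0.0 = 0.0000
  age 2: 0.24265 × 2.5 = 0.6066
  age 3: 0.09924 × 8.0 = 0.7939
  age 4: 0.03642 × 10.9 = 0.3970
  age 5: 0.01461 × 1.6 = 0.0234
  age 6: 0.00774 × 2.6 = 0.0201
R₀ = 0.0000 + 0.6066 + 0.7939 + 0.3970 + 0.0234 + 0.0201 = 1.8410

1.84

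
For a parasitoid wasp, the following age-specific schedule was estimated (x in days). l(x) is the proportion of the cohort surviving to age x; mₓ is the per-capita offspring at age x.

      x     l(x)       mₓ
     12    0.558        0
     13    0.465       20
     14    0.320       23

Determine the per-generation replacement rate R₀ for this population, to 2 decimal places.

16.66

R₀ = Σ l(x) mₓ:
  age 12: 0.558 × 0 = 0.0000
  age 13: 0.465 × 20 = 9.3000
  age 14: 0.320 × 23 = 7.3600
R₀ = 0.0000 + 9.3000 + 7.3600 = 16.6600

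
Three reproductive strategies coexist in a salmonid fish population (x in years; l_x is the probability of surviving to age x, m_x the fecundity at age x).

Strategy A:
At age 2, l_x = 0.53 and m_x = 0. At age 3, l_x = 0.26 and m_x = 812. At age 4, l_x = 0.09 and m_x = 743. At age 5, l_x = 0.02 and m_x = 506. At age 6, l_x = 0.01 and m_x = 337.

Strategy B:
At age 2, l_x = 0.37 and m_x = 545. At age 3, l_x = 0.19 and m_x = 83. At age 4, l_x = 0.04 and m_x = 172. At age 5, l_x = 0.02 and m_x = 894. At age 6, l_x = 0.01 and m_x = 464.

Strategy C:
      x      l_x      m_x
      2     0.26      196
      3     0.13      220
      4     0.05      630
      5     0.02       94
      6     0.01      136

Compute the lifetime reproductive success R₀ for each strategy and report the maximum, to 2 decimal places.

291.48

Strategy A: R₀ = 0.53×0 + 0.26×812 + 0.09×743 + 0.02×506 + 0.01×337 = 291.4800
Strategy B: R₀ = 0.37×545 + 0.19×83 + 0.04×172 + 0.02×894 + 0.01×464 = 246.8200
Strategy C: R₀ = 0.26×196 + 0.13×220 + 0.05×630 + 0.02×94 + 0.01×136 = 114.3000
Highest R₀: strategy A with 291.4800.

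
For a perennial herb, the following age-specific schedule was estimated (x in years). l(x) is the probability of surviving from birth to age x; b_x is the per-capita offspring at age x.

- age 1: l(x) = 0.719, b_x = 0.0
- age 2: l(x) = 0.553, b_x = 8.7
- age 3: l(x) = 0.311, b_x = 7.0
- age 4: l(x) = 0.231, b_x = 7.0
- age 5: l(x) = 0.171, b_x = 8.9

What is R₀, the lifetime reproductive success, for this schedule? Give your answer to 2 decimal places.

10.13

R₀ = Σ l(x) b_x:
  age 1: 0.719 × 0.0 = 0.0000
  age 2: 0.553 × 8.7 = 4.8111
  age 3: 0.311 × 7.0 = 2.1770
  age 4: 0.231 × 7.0 = 1.6170
  age 5: 0.171 × 8.9 = 1.5219
R₀ = 0.0000 + 4.8111 + 2.1770 + 1.6170 + 1.5219 = 10.1270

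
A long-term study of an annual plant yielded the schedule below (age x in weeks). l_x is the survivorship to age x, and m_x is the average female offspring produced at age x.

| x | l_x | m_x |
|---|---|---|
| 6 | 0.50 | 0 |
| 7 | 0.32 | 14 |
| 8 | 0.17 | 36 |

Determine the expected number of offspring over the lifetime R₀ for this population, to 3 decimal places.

R₀ = Σ l_x m_x:
  age 6: 0.50 × 0 = 0.0000
  age 7: 0.32 × 14 = 4.4800
  age 8: 0.17 × 36 = 6.1200
R₀ = 0.0000 + 4.4800 + 6.1200 = 10.6000

10.600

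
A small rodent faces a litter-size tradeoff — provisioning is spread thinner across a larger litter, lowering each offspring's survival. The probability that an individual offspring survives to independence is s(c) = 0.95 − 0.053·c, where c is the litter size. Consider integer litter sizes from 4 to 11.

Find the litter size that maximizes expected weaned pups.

Expected weaned pups = c × s(c):
  c=4: 4 × 0.738 = 2.952
  c=5: 5 × 0.685 = 3.425
  c=6: 6 × 0.632 = 3.792
  c=7: 7 × 0.579 = 4.053
  c=8: 8 × 0.526 = 4.208
  c=9: 9 × 0.473 = 4.257
  c=10: 10 × 0.420 = 4.200
  c=11: 11 × 0.367 = 4.037
Maximum at c = 9 (4.257 weaned pups).

9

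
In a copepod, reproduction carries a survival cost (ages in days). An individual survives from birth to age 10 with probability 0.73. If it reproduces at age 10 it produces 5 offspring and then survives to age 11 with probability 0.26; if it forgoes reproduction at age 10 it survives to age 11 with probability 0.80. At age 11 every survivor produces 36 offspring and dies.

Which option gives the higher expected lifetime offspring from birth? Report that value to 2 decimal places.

breed at age 10: R₀ = 0.73 × (5 + 0.26 × 36) = 0.73 × 14.3600 = 10.4828
delay to age 11: R₀ = 0.73 × (0.80 × 36) = 0.73 × 28.8000 = 21.0240
Higher: delay to age 11 (21.0240).

21.02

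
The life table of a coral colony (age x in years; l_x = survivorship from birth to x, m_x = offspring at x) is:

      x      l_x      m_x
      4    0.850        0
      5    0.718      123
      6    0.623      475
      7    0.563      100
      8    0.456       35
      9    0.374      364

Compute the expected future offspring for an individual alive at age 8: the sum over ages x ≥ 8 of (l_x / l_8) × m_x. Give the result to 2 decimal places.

l_8 = 0.456. Conditional survival from age 8 to x is l_x / l_8.
  x=8: (0.456/0.456) × 35 = 35.0000
  x=9: (0.374/0.456) × 364 = 298.5439
Sum = 35.0000 + 298.5439 = 333.5439

333.54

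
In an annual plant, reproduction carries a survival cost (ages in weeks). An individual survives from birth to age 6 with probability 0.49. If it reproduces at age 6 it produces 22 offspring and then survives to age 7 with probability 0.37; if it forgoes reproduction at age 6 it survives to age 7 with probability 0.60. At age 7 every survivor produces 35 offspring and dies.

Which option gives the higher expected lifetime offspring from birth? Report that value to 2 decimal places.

breed at age 6: R₀ = 0.49 × (22 + 0.37 × 35) = 0.49 × 34.9500 = 17.1255
delay to age 7: R₀ = 0.49 × (0.60 × 35) = 0.49 × 21.0000 = 10.2900
Higher: breed at age 6 (17.1255).

17.13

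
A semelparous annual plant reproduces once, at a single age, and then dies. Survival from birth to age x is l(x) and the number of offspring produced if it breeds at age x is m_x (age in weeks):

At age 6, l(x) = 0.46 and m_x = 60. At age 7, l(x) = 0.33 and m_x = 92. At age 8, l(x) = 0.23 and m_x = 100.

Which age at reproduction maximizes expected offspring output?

Expected offspring if breeding at age x = l(x) × m_x:
  age 6: 0.46 × 60 = 27.600
  age 7: 0.33 × 92 = 30.360
  age 8: 0.23 × 100 = 23.000
Maximum at age 7 (30.360).

7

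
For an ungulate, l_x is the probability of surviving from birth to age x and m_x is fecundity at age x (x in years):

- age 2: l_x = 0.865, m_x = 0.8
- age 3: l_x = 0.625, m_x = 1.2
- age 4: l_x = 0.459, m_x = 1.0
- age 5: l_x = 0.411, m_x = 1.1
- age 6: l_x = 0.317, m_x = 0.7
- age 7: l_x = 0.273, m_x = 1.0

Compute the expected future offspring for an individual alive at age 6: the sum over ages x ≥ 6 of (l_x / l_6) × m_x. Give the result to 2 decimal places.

1.56

l_6 = 0.317. Conditional survival from age 6 to x is l_x / l_6.
  x=6: (0.317/0.317) × 0.7 = 0.7000
  x=7: (0.273/0.317) × 1.0 = 0.8612
Sum = 0.7000 + 0.8612 = 1.5612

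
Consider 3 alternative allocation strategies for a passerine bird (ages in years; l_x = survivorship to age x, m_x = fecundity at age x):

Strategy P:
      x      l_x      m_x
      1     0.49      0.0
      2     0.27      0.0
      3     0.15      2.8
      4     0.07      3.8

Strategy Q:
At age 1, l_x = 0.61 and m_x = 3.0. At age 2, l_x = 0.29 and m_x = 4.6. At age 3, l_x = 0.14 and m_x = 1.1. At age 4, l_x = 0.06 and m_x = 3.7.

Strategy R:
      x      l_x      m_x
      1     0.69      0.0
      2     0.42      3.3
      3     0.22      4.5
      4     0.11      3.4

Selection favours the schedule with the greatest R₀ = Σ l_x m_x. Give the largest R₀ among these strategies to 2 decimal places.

3.54

Strategy P: R₀ = 0.49×0.0 + 0.27×0.0 + 0.15×2.8 + 0.07×3.8 = 0.6860
Strategy Q: R₀ = 0.61×3.0 + 0.29×4.6 + 0.14×1.1 + 0.06×3.7 = 3.5400
Strategy R: R₀ = 0.69×0.0 + 0.42×3.3 + 0.22×4.5 + 0.11×3.4 = 2.7500
Highest R₀: strategy Q with 3.5400.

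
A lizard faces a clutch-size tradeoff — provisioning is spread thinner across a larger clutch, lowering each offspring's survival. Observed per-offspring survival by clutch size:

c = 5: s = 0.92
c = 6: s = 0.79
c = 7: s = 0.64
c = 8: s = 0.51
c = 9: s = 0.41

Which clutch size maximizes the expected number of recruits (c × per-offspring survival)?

6

Expected recruits = c × s(c):
  c=5: 5 × 0.92 = 4.600
  c=6: 6 × 0.79 = 4.740
  c=7: 7 × 0.64 = 4.480
  c=8: 8 × 0.51 = 4.080
  c=9: 9 × 0.41 = 3.690
Maximum at c = 6 (4.740 recruits).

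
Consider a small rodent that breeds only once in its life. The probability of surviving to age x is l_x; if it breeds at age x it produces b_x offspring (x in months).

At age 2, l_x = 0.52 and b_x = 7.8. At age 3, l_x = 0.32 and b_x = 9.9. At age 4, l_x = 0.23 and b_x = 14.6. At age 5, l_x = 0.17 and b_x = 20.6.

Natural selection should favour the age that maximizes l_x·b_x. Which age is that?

Expected offspring if breeding at age x = l_x × b_x:
  age 2: 0.52 × 7.8 = 4.056
  age 3: 0.32 × 9.9 = 3.168
  age 4: 0.23 × 14.6 = 3.358
  age 5: 0.17 × 20.6 = 3.502
Maximum at age 2 (4.056).

2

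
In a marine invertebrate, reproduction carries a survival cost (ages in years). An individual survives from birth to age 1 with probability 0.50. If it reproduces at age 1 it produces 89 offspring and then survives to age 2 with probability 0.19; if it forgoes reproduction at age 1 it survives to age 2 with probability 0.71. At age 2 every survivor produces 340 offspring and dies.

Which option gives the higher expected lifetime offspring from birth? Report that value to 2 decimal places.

breed at age 1: R₀ = 0.50 × (89 + 0.19 × 340) = 0.50 × 153.6000 = 76.8000
delay to age 2: R₀ = 0.50 × (0.71 × 340) = 0.50 × 241.4000 = 120.7000
Higher: delay to age 2 (120.7000).

120.70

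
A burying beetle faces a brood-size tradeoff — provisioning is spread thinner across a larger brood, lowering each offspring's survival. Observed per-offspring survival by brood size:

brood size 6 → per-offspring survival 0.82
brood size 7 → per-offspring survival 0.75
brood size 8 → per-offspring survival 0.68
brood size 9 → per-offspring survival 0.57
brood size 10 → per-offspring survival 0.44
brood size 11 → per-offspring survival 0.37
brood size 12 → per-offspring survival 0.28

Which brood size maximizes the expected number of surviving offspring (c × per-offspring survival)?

8

Expected surviving offspring = c × s(c):
  c=6: 6 × 0.82 = 4.920
  c=7: 7 × 0.75 = 5.250
  c=8: 8 × 0.68 = 5.440
  c=9: 9 × 0.57 = 5.130
  c=10: 10 × 0.44 = 4.400
  c=11: 11 × 0.37 = 4.070
  c=12: 12 × 0.28 = 3.360
Maximum at c = 8 (5.440 surviving offspring).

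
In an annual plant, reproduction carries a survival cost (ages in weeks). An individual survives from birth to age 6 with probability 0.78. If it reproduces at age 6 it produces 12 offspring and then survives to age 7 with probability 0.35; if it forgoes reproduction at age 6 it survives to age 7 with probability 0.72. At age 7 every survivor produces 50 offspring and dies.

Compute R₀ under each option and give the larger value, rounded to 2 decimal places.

breed at age 6: R₀ = 0.78 × (12 + 0.35 × 50) = 0.78 × 29.5000 = 23.0100
delay to age 7: R₀ = 0.78 × (0.72 × 50) = 0.78 × 36.0000 = 28.0800
Higher: delay to age 7 (28.0800).

28.08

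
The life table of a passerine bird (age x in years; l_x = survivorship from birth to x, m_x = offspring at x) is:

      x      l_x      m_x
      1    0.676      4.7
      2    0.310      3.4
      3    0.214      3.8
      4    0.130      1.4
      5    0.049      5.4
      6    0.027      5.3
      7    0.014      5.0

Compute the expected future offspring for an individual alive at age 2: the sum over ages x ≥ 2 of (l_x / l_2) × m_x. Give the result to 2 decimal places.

8.15

l_2 = 0.310. Conditional survival from age 2 to x is l_x / l_2.
  x=2: (0.310/0.310) × 3.4 = 3.4000
  x=3: (0.214/0.310) × 3.8 = 2.6232
  x=4: (0.130/0.310) × 1.4 = 0.5871
  x=5: (0.049/0.310) × 5.4 = 0.8535
  x=6: (0.027/0.310) × 5.3 = 0.4616
  x=7: (0.014/0.310) × 5.0 = 0.2258
Sum = 3.4000 + 2.6232 + 0.5871 + 0.8535 + 0.4616 + 0.2258 = 8.1513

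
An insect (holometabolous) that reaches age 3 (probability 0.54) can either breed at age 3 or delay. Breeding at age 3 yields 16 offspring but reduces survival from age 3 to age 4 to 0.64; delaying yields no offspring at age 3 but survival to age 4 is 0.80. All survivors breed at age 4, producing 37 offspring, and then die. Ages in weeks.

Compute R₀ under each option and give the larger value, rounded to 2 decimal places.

21.43

breed at age 3: R₀ = 0.54 × (16 + 0.64 × 37) = 0.54 × 39.6800 = 21.4272
delay to age 4: R₀ = 0.54 × (0.80 × 37) = 0.54 × 29.6000 = 15.9840
Higher: breed at age 3 (21.4272).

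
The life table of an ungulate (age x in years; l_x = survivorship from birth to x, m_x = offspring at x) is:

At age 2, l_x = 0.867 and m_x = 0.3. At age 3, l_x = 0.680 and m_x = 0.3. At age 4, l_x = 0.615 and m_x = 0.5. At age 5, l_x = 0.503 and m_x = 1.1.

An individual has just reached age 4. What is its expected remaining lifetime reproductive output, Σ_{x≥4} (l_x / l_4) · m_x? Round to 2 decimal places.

1.40

l_4 = 0.615. Conditional survival from age 4 to x is l_x / l_4.
  x=4: (0.615/0.615) × 0.5 = 0.5000
  x=5: (0.503/0.615) × 1.1 = 0.8997
Sum = 0.5000 + 0.8997 = 1.3997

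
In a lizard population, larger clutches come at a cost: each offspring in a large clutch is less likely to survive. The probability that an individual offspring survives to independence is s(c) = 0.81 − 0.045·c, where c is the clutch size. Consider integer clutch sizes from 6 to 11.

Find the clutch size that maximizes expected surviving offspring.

Expected surviving offspring = c × s(c):
  c=6: 6 × 0.540 = 3.240
  c=7: 7 × 0.495 = 3.465
  c=8: 8 × 0.450 = 3.600
  c=9: 9 × 0.405 = 3.645
  c=10: 10 × 0.360 = 3.600
  c=11: 11 × 0.315 = 3.465
Maximum at c = 9 (3.645 surviving offspring).

9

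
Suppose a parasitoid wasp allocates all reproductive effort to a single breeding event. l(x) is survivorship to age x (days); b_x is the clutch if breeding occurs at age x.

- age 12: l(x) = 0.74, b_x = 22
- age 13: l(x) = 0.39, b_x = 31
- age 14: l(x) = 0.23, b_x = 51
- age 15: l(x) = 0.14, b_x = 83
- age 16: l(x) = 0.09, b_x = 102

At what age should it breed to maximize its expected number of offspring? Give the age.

Expected offspring if breeding at age x = l(x) × b_x:
  age 12: 0.74 × 22 = 16.280
  age 13: 0.39 × 31 = 12.090
  age 14: 0.23 × 51 = 11.730
  age 15: 0.14 × 83 = 11.620
  age 16: 0.09 × 102 = 9.180
Maximum at age 12 (16.280).

12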